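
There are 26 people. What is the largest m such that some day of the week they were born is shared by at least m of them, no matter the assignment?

There are 7 possible values for day of the week they were born. With 26 people and 7 categories, by pigeonhole: ceiling(26/7).

Final answer: 4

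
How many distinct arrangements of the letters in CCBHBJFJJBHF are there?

Letters (B:3, C:2, F:2, H:2, J:3). Total letters: 12.
Permutations = 12!/(3! x 3! x 2! x 2! x 2!).

Final answer: 1663200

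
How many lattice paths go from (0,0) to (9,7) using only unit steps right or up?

Each path has 9 right steps and 7 up steps in some order (16 steps total).
Choose which 7 of the 16 steps are up: C(16,7).

Final answer: C(16,7) = 11440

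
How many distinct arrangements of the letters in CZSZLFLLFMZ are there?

Letters (C:1, F:2, L:3, M:1, S:1, Z:3). Total letters: 11.
Permutations = 11!/(3! x 3! x 2!).

Final answer: 554400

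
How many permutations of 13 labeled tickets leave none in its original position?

D(n) = (n-1)(D(n-1) + D(n-2)), D(0)=1, D(1)=0.
D(2) = 1 x (0 + 1) = 1
D(3) = 2 x (1 + 0) = 2
D(4) = 3 x (2 + 1) = 9
D(5) = 4 x (9 + 2) = 44
D(6) = 5 x (44 + 9) = 265
D(7) = 6 x (265 + 44) = 1854
D(8) = 7 x (1854 + 265) = 14833
D(9) = 8 x (14833 + 1854) = 133496
D(10) = 9 x (133496 + 14833) = 1334961
D(11) = 10 x (1334961 + 133496) = 14684570
D(12) = 11 x (14684570 + 1334961) = 176214841
D(13) = 12 x (D(12) + D(11)) = 12 x (176214841 + 14684570)

Final answer: D(13) = 2290792932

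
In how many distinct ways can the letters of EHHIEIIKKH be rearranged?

Letters (E:2, H:3, I:3, K:2). Total letters: 10.
Permutations = 10!/(3! x 3! x 2! x 2!).

Final answer: 25200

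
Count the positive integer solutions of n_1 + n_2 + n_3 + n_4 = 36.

Substitute n'_i = n_i - 1 (so n'_i >= 0). Then sum n'_i = 36 - 4 = 32.
Stars and bars: C(32+4-1, 4-1) = C(35,3).

Final answer: C(35,3) = 6545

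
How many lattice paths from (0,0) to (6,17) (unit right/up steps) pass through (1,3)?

Paths (0,0)->(1,3): C(4,3) = 4.
Paths (1,3)->(6,17): C(19,14) = 11628.
By multiplication principle: 4 x 11628.

Final answer: 46512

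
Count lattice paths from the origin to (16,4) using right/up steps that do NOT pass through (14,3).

Total paths to (16,4): C(20,4) = 4845.
Paths through (14,3): C(17,3) x C(3,1) = 2040.
Avoiding (14,3): 4845 - 2040.

Final answer: 2805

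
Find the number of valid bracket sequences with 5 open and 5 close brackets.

This is a standard Catalan-number count: the answer is C_n. Here n = 5 (pairs).
Using C_0 = 1 and C_(k+1) = C_k x 2(2k+1)/(k+2), build up term by term: C_1=1, C_2=2, C_3=5, C_4=14, C_5=42.

Final answer: C_{5} = 42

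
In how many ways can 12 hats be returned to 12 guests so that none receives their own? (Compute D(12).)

Use the recurrence D(n) = (n-1)(D(n-1) + D(n-2)) with D(0)=1, D(1)=0.
D(2) = 1 x (0 + 1) = 1
D(3) = 2 x (1 + 0) = 2
D(4) = 3 x (2 + 1) = 9
D(5) = 4 x (9 + 2) = 44
D(6) = 5 x (44 + 9) = 265
D(7) = 6 x (265 + 44) = 1854
D(8) = 7 x (1854 + 265) = 14833
D(9) = 8 x (14833 + 1854) = 133496
D(10) = 9 x (133496 + 14833) = 1334961
D(11) = 10 x (1334961 + 133496) = 14684570
D(12) = 11 x (D(11) + D(10)) = 11 x (14684570 + 1334961)

Final answer: D(12) = 176214841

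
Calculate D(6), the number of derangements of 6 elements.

D(n) = (n-1)(D(n-1) + D(n-2)), D(0)=1, D(1)=0.
Building up: D(2)=1, D(3)=2, D(4)=9, D(5)=44.
D(6) = 5 x (D(5) + D(4)) = 5 x (44 + 9).

Final answer: D(6) = 265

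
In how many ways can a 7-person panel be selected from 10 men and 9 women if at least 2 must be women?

Sum over valid woman counts:
C(9,2)C(10,5) = 9072
C(9,3)C(10,4) = 17640
C(9,4)C(10,3) = 15120
C(9,5)C(10,2) = 5670
C(9,6)C(10,1) = 840
C(9,7)C(10,0) = 36
Total: 9072 + 17640 + 15120 + 5670 + 840 + 36.

Final answer: 48378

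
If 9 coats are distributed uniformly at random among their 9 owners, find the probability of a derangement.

Derangements satisfy D(n) = (n-1)(D(n-1) + D(n-2)), starting from D(0)=1, D(1)=0.
Building up: D(2)=1, D(3)=2, D(4)=9, D(5)=44, D(6)=265, D(7)=1854, D(8)=14833, D(9)=133496.
Total arrangements: 9! = 362880.
Probability = D(9)/9! = 16687/45360.

Final answer: D(9)/9! = 133496/362880 = 0.367879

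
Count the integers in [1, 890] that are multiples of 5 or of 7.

Multiples of 5: 178. Multiples of 7: 127. Of both (lcm=35): 25.
By inclusion-exclusion: 178 + 127 - 25.

Final answer: 280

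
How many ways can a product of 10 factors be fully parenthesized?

This is a standard Catalan-number count: the answer is C_n. Here n = 10 - 1 = 9.
C_n = C(2n,n) - C(2n,n+1), so C_{9} = C(18,9) - C(18,10) = 48620 - 43758.

Final answer: C_{9} = 4862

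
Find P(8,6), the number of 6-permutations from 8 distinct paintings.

P(8,6) = 8!/(8-6)! = 8!/2!.

Final answer: P(8,6) = 20160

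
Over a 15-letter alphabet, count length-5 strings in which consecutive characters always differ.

First character: 15 choices. Each subsequent: 14 choices (must differ from the previous one).
Total: 15 x 14^4.

Final answer: 15 x 14^{4} = 576240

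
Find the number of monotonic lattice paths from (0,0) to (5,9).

Each path has 5 right steps and 9 up steps in some order (14 steps total).
Choose which 9 of the 14 steps are up: C(14,9).

Final answer: C(14,9) = 2002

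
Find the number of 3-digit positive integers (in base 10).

The leading digit cannot be 0 (9 options); the other 2 digits can be anything (10 options each).
Total: 9 x 10^2.

Final answer: 900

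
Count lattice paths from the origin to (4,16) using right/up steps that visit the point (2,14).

Paths (0,0)->(2,14): C(16,14) = 120.
Paths (2,14)->(4,16): C(4,2) = 6.
By multiplication principle: 120 x 6.

Final answer: 720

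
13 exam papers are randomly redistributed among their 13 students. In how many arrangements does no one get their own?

D(n) = (n-1)(D(n-1) + D(n-2)), D(0)=1, D(1)=0.
D(2) = 1 x (0 + 1) = 1
D(3) = 2 x (1 + 0) = 2
D(4) = 3 x (2 + 1) = 9
D(5) = 4 x (9 + 2) = 44
D(6) = 5 x (44 + 9) = 265
D(7) = 6 x (265 + 44) = 1854
D(8) = 7 x (1854 + 265) = 14833
D(9) = 8 x (14833 + 1854) = 133496
D(10) = 9 x (133496 + 14833) = 1334961
D(11) = 10 x (1334961 + 133496) = 14684570
D(12) = 11 x (14684570 + 1334961) = 176214841
D(13) = 12 x (D(12) + D(11)) = 12 x (176214841 + 14684570)

Final answer: D(13) = 2290792932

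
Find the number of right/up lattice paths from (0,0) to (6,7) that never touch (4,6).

Total paths to (6,7): C(13,7) = 1716.
Paths through (4,6): C(10,6) x C(3,1) = 630.
Avoiding (4,6): 1716 - 630.

Final answer: 1086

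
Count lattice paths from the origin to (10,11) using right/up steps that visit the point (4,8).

Paths (0,0)->(4,8): C(12,8) = 495.
Paths (4,8)->(10,11): C(9,3) = 84.
By multiplication principle: 495 x 84.

Final answer: 41580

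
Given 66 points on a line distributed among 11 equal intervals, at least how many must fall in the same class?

By pigeonhole with 66 objects and 11 categories: ceiling(66/11).

Final answer: 6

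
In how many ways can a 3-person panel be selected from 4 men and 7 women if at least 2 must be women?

Sum over valid woman counts:
C(7,2)C(4,1) = 84
C(7,3)C(4,0) = 35
Total: 84 + 35.

Final answer: 119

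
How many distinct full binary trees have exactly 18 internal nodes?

This is counted by the nth Catalan number C_n. Here n = 18.
Using C_0 = 1 and C_(k+1) = C_k x 2(2k+1)/(k+2), build up term by term: C_1=1, C_2=2, C_3=5, C_4=14, C_5=42, C_6=132, C_7=429, C_8=1430, C_9=4862, C_10=16796, C_11=58786, C_12=208012, C_13=742900, C_14=2674440, C_15=9694845, C_16=35357670, C_17=129644790, C_18=477638700.

Final answer: C_{18} = 477638700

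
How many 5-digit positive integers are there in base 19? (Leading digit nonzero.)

These are the integers in [19^4, 19^5), so the count is 19^5 - 19^4 = 18 x 19^4.

Final answer: 2345778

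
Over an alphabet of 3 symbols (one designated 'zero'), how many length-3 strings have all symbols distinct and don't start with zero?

First digit: 2 (nonzero). Second: 2 (not first). Third: 1, etc.
Total: 2 x 2 x 1.

Final answer: 4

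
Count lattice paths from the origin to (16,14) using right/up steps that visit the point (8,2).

Paths (0,0)->(8,2): C(10,2) = 45.
Paths (8,2)->(16,14): C(20,12) = 125970.
By multiplication principle: 45 x 125970.

Final answer: 5668650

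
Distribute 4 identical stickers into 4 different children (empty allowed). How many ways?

Stars and bars: C(n+k-1, k-1) = C(7,3).

Final answer: C(7,3) = 35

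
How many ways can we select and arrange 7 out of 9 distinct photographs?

P(9,7) = 9!/(9-7)! = 9!/2!.

Final answer: P(9,7) = 181440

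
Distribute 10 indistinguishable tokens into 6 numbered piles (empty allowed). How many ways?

Stars and bars: C(n+k-1, k-1) = C(15,5).

Final answer: C(15,5) = 3003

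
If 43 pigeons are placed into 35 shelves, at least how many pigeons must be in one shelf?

By the pigeonhole principle: ceiling(43/35).

Final answer: 2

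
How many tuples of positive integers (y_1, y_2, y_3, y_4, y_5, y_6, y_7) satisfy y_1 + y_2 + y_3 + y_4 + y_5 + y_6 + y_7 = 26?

Substitute y'_i = y_i - 1 (so y'_i >= 0). Then sum y'_i = 26 - 7 = 19.
Stars and bars: C(19+7-1, 7-1) = C(25,6).

Final answer: C(25,6) = 177100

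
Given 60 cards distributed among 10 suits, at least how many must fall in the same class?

By pigeonhole with 60 objects and 10 categories: ceiling(60/10).

Final answer: 6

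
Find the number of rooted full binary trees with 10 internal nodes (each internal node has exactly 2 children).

This is counted by the nth Catalan number C_n. Here n = 10.
C_n = (2n)!/(n!(n+1)!), so C_{10} = 20!/(10! x 11!) = C(20,10)/11 = 184756/11.

Final answer: C_{10} = 16796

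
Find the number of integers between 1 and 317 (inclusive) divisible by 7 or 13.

Multiples of 7: 45. Multiples of 13: 24. Of both (lcm=91): 3.
By inclusion-exclusion: 45 + 24 - 3.

Final answer: 66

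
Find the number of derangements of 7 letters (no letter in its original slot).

Derangements satisfy D(n) = (n-1)(D(n-1) + D(n-2)), starting from D(0)=1, D(1)=0.
D(2) = 1 x (0 + 1) = 1
D(3) = 2 x (1 + 0) = 2
D(4) = 3 x (2 + 1) = 9
D(5) = 4 x (9 + 2) = 44
D(6) = 5 x (44 + 9) = 265
D(7) = 6 x (D(6) + D(5)) = 6 x (265 + 44)

Final answer: D(7) = 1854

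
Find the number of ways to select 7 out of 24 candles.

C(24,7) = 24!/(7! x (24-7)!).

Final answer: C(24,7) = 346104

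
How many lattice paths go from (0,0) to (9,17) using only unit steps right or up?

Each path has 9 right steps and 17 up steps in some order (26 steps total).
Choose which 17 of the 26 steps are up: C(26,17).

Final answer: C(26,17) = 3124550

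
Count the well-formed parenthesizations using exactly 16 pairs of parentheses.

This is counted by the nth Catalan number C_n. Here n = 16 (pairs).
C_n = C(2n,n) - C(2n,n+1), so C_{16} = C(32,16) - C(32,17) = 601080390 - 565722720.

Final answer: C_{16} = 35357670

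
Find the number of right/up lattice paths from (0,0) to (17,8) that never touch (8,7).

Total paths to (17,8): C(25,8) = 1081575.
Paths through (8,7): C(15,7) x C(10,1) = 64350.
Avoiding (8,7): 1081575 - 64350.

Final answer: 1017225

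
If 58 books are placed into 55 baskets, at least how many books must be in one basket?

By the pigeonhole principle: ceiling(58/55).

Final answer: 2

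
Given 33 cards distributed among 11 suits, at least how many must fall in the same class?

By pigeonhole with 33 objects and 11 categories: ceiling(33/11).

Final answer: 3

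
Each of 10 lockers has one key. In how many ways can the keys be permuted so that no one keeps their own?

Derangements satisfy D(n) = (n-1)(D(n-1) + D(n-2)), starting from D(0)=1, D(1)=0.
D(2) = 1 x (0 + 1) = 1
D(3) = 2 x (1 + 0) = 2
D(4) = 3 x (2 + 1) = 9
D(5) = 4 x (9 + 2) = 44
D(6) = 5 x (44 + 9) = 265
D(7) = 6 x (265 + 44) = 1854
D(8) = 7 x (1854 + 265) = 14833
D(9) = 8 x (14833 + 1854) = 133496
D(10) = 9 x (D(9) + D(8)) = 9 x (133496 + 14833)

Final answer: D(10) = 1334961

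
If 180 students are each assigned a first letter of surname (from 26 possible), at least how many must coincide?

There are 26 possible values for first letter of surname. With 180 students and 26 categories, by pigeonhole: ceiling(180/26).

Final answer: 7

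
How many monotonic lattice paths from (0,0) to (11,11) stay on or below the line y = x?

Total monotonic paths to (11,11): C(22,11) = 705432.
By the reflection principle, paths that go above the diagonal number C(22,12) = 646646.
Valid Dyck paths: 705432 - 646646.
(These counts are the Catalan numbers.)

Final answer: C_{11} = 58786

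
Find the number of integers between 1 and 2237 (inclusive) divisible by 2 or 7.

Multiples of 2: 1118. Multiples of 7: 319. Of both (lcm=14): 159.
By inclusion-exclusion: 1118 + 319 - 159.

Final answer: 1278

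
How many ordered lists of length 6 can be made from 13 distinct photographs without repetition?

P(13,6) = 13!/(13-6)! = 13!/7!.

Final answer: P(13,6) = 1235520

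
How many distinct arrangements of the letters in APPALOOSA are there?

Letters (A:3, L:1, O:2, P:2, S:1). Total letters: 9.
Permutations = 9!/(3! x 2! x 2!).

Final answer: 15120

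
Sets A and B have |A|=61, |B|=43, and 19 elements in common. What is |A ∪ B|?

|A union B| = |A| + |B| - |A intersect B| = 61 + 43 - 19.

Final answer: 85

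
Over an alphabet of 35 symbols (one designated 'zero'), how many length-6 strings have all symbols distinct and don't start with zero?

The leading digit has 34 choices (anything but zero); the next has 34 (anything but the first), then 33, and so on, one fewer each time.
Total: 34 x 34 x 33 x 32 x 31 x 30.

Final answer: 1135284480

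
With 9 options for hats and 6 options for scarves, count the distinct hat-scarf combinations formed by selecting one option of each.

By the multiplication principle: 9 x 6.

Final answer: 54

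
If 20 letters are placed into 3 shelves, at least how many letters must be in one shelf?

By the pigeonhole principle: ceiling(20/3).

Final answer: 7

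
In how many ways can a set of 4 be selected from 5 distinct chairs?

C(5,4) = 5!/(4! x (5-4)!).

Final answer: C(5,4) = 5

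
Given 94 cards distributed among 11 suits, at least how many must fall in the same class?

By pigeonhole with 94 objects and 11 categories: ceiling(94/11).

Final answer: 9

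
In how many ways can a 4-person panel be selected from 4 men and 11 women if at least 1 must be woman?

Sum over valid woman counts:
C(11,1)C(4,3) = 44
C(11,2)C(4,2) = 330
C(11,3)C(4,1) = 660
C(11,4)C(4,0) = 330
Total: 44 + 330 + 660 + 330.

Final answer: 1364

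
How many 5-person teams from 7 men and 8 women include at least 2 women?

Sum over valid woman counts:
C(8,2)C(7,3) = 980
C(8,3)C(7,2) = 1176
C(8,4)C(7,1) = 490
C(8,5)C(7,0) = 56
Total: 980 + 1176 + 490 + 56.

Final answer: 2702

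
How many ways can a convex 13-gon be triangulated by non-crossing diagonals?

This is a standard Catalan-number count: the answer is C_n. Here n = 13 - 2 = 11.
C_n = (2n)!/(n!(n+1)!), so C_{11} = 22!/(11! x 12!) = C(22,11)/12 = 705432/12.

Final answer: C_{11} = 58786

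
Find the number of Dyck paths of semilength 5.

Total monotonic paths to (5,5): C(10,5) = 252.
Reflecting each bad path at its first crossing gives a bijection with paths to (4,6): C(10,6) = 210.
Valid Dyck paths: 252 - 210.
(This is the Catalan number C_{5}.)

Final answer: C_{5} = 42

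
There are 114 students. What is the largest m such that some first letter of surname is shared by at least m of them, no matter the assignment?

There are 26 possible values for first letter of surname. With 114 students and 26 categories, by pigeonhole: ceiling(114/26).

Final answer: 5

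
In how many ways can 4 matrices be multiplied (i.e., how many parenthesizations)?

The structures are counted by the Catalan number C_n. Here n = 4 - 1 = 3.
C_n = C(2n,n)/(n+1), so C_{3} = C(6,3)/4 = 20/4.

Final answer: C_{3} = 5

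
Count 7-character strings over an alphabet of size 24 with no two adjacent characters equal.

First character: 24 choices. Each subsequent: 23 choices (must differ from the previous one).
Total: 24 x 23^6.

Final answer: 24 x 23^{6} = 3552861336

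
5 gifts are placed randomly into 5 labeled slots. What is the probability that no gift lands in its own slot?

Use the recurrence D(n) = (n-1)(D(n-1) + D(n-2)) with D(0)=1, D(1)=0.
Building up: D(2)=1, D(3)=2, D(4)=9, D(5)=44.
Total arrangements: 5! = 120.
Probability = D(5)/5! = 11/30.

Final answer: D(5)/5! = 44/120 = 0.366667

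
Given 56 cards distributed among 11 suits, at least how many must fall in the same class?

By pigeonhole with 56 objects and 11 categories: ceiling(56/11).

Final answer: 6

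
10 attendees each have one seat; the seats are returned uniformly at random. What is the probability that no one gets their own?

Use the recurrence D(n) = (n-1)(D(n-1) + D(n-2)) with D(0)=1, D(1)=0.
Building up: D(2)=1, D(3)=2, D(4)=9, D(5)=44, D(6)=265, D(7)=1854, D(8)=14833, D(9)=133496, D(10)=1334961.
Total arrangements: 10! = 3628800.
Probability = D(10)/10! = 16481/44800.

Final answer: D(10)/10! = 1334961/3628800 = 0.367879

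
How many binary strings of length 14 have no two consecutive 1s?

A valid string ends in 0 (append to any length-(n-1) valid string) or in 01 (append to any length-(n-2) valid string), so a(n) = a(n-1) + a(n-2) with a(1)=2, a(2)=3.
Building up term by term: a(1)=2, a(2)=3, a(3)=5, a(4)=8, a(5)=13, a(6)=21, a(7)=34, a(8)=55, a(9)=89, a(10)=144, a(11)=233, a(12)=377, a(13)=610, a(14)=987.

Final answer: 987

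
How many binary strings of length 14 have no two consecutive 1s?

Classify by the final bit: ...0 gives a(n-1) strings, ...01 gives a(n-2) strings. Thus a(n) = a(n-1) + a(n-2) with a(1)=2, a(2)=3.
Iterating the recurrence: a(1)=2, a(2)=3, a(3)=5, a(4)=8, a(5)=13, a(6)=21, a(7)=34, a(8)=55, a(9)=89, a(10)=144, a(11)=233, a(12)=377, a(13)=610, a(14)=987.

Final answer: 987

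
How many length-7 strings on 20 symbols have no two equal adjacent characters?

Let g(n) count such strings. g(1) = 20, and each valid string of length n-1 extends in 19 ways (any symbol but the last), so g(n) = 19 g(n-1).
Total: g(7) = 20 x 19^6.

Final answer: 20 x 19^{6} = 940917620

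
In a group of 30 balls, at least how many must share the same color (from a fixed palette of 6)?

There are 6 possible values for color (from a fixed palette of 6). With 30 balls and 6 categories, by pigeonhole: ceiling(30/6).

Final answer: 5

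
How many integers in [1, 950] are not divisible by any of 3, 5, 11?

|div by 3|=316, |div by 5|=190, |div by 11|=86.
|div by 3&5|=63, |div by 3&11|=28, |div by 5&11|=17, |div by all|=5.
By inclusion-exclusion, divisible by at least one: 316+190+86-63-28-17+5 = 489.
Not divisible by any: 950 - 489.

Final answer: 461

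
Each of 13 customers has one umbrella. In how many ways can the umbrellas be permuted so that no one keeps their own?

Derangements satisfy D(n) = (n-1)(D(n-1) + D(n-2)), starting from D(0)=1, D(1)=0.
D(2) = 1 x (0 + 1) = 1
D(3) = 2 x (1 + 0) = 2
D(4) = 3 x (2 + 1) = 9
D(5) = 4 x (9 + 2) = 44
D(6) = 5 x (44 + 9) = 265
D(7) = 6 x (265 + 44) = 1854
D(8) = 7 x (1854 + 265) = 14833
D(9) = 8 x (14833 + 1854) = 133496
D(10) = 9 x (133496 + 14833) = 1334961
D(11) = 10 x (1334961 + 133496) = 14684570
D(12) = 11 x (14684570 + 1334961) = 176214841
D(13) = 12 x (D(12) + D(11)) = 12 x (176214841 + 14684570)

Final answer: D(13) = 2290792932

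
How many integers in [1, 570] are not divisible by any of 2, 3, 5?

|div by 2|=285, |div by 3|=190, |div by 5|=114.
|div by 2&3|=95, |div by 2&5|=57, |div by 3&5|=38, |div by all|=19.
By inclusion-exclusion, divisible by at least one: 285+190+114-95-57-38+19 = 418.
Not divisible by any: 570 - 418.

Final answer: 152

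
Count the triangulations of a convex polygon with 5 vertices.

The structures are counted by the Catalan number C_n. Here n = 5 - 2 = 3.
C_n = C(2n,n)/(n+1), so C_{3} = C(6,3)/4 = 20/4.

Final answer: C_{3} = 5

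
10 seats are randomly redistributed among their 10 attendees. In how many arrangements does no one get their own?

D(n) = (n-1)(D(n-1) + D(n-2)), D(0)=1, D(1)=0.
D(2) = 1 x (0 + 1) = 1
D(3) = 2 x (1 + 0) = 2
D(4) = 3 x (2 + 1) = 9
D(5) = 4 x (9 + 2) = 44
D(6) = 5 x (44 + 9) = 265
D(7) = 6 x (265 + 44) = 1854
D(8) = 7 x (1854 + 265) = 14833
D(9) = 8 x (14833 + 1854) = 133496
D(10) = 9 x (D(9) + D(8)) = 9 x (133496 + 14833)

Final answer: D(10) = 1334961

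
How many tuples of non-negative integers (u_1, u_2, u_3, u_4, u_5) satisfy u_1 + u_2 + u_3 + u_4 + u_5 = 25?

Stars and bars with 25 stars and 4 bars:
C(25+5-1, 5-1) = C(29,4).

Final answer: C(29,4) = 23751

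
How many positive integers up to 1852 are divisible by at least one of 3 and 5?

Multiples of 3: 617. Multiples of 5: 370. Of both (lcm=15): 123.
By inclusion-exclusion: 617 + 370 - 123.

Final answer: 864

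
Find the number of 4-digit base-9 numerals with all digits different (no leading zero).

The leading digit has 8 choices (anything but zero); the next has 8 (anything but the first), then 7, and so on, one fewer each time.
Total: 8 x 8 x 7 x 6.

Final answer: 2688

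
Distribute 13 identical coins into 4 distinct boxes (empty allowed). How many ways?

Stars and bars: C(n+k-1, k-1) = C(16,3).

Final answer: C(16,3) = 560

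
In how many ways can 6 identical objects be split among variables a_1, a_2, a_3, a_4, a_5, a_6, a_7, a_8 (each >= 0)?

Stars and bars with 6 stars and 7 bars:
C(6+8-1, 8-1) = C(13,7).

Final answer: C(13,7) = 1716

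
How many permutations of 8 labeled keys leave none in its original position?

D(n) = (n-1)(D(n-1) + D(n-2)), D(0)=1, D(1)=0.
D(2) = 1 x (0 + 1) = 1
D(3) = 2 x (1 + 0) = 2
D(4) = 3 x (2 + 1) = 9
D(5) = 4 x (9 + 2) = 44
D(6) = 5 x (44 + 9) = 265
D(7) = 6 x (265 + 44) = 1854
D(8) = 7 x (D(7) + D(6)) = 7 x (1854 + 265)

Final answer: D(8) = 14833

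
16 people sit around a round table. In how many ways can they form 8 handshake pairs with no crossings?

The structures are counted by the Catalan number C_n. Here n = 16/2 = 8.
C_n = C(2n,n)/(n+1), so C_{8} = C(16,8)/9 = 12870/9.

Final answer: C_{8} = 1430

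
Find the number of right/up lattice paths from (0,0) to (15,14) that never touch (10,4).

Total paths to (15,14): C(29,14) = 77558760.
Paths through (10,4): C(14,4) x C(15,10) = 3006003.
Avoiding (10,4): 77558760 - 3006003.

Final answer: 74552757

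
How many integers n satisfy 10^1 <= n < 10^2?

First digit: 9 choices (1-9). Each of the remaining 1 digit: 10 choices.
Total: 9 x 10^1.

Final answer: 90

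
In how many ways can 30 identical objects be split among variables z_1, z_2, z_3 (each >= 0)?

Stars and bars with 30 stars and 2 bars:
C(30+3-1, 3-1) = C(32,2).

Final answer: C(32,2) = 496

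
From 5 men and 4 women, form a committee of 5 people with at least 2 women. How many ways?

Sum over valid woman counts:
C(4,2)C(5,3) = 60
C(4,3)C(5,2) = 40
C(4,4)C(5,1) = 5
Total: 60 + 40 + 5.

Final answer: 105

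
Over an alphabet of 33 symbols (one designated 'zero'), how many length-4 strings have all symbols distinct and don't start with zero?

The leading digit has 32 choices (anything but zero); the next has 32 (anything but the first), then 31, and so on, one fewer each time.
Total: 32 x 32 x 31 x 30.

Final answer: 952320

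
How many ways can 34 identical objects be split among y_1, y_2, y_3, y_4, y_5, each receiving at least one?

Substitute y'_i = y_i - 1 (so y'_i >= 0). Then sum y'_i = 34 - 5 = 29.
Stars and bars: C(29+5-1, 5-1) = C(33,4).

Final answer: C(33,4) = 40920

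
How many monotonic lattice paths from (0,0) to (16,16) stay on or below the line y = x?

Total monotonic paths to (16,16): C(32,16) = 601080390.
By the reflection principle, paths that go above the diagonal number C(32,17) = 565722720.
Valid Dyck paths: 601080390 - 565722720.
(These counts are the Catalan numbers.)

Final answer: C_{16} = 35357670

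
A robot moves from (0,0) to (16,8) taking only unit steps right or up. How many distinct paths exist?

Each path has 16 right steps and 8 up steps in some order (24 steps total).
Choose which 8 of the 24 steps are up: C(24,8).

Final answer: C(24,8) = 735471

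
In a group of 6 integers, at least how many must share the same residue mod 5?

There are 5 possible values for residue mod 5. With 6 integers and 5 categories, by pigeonhole: ceiling(6/5).

Final answer: 2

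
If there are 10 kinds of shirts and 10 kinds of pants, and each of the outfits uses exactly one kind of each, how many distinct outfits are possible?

By the multiplication principle: 10 x 10.

Final answer: 100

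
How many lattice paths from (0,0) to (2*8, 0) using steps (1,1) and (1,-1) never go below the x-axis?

Total monotonic paths to (8,8): C(16,8) = 12870.
Paths that cross above y=x (reflection bijection): C(16,9) = 11440.
Valid Dyck paths: 12870 - 11440.
(Check: C(16,8) - C(16,9) = C(16,8)/9, the Catalan number C_{8}.)

Final answer: C_{8} = 1430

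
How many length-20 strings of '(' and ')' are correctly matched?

This is counted by the nth Catalan number C_n. Here n = 10 (pairs).
C_n = (2n)!/(n!(n+1)!), so C_{10} = 20!/(10! x 11!) = C(20,10)/11 = 184756/11.

Final answer: C_{10} = 16796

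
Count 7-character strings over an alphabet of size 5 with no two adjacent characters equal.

First character: 5 choices. Each subsequent: 4 choices (must differ from the previous one).
Total: 5 x 4^6.

Final answer: 5 x 4^{6} = 20480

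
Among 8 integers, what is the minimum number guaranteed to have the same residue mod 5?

There are 5 possible values for residue mod 5. With 8 integers and 5 categories, by pigeonhole: ceiling(8/5).

Final answer: 2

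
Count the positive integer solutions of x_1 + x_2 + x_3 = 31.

Substitute x'_i = x_i - 1 (so x'_i >= 0). Then sum x'_i = 31 - 3 = 28.
Stars and bars: C(28+3-1, 3-1) = C(30,2).

Final answer: C(30,2) = 435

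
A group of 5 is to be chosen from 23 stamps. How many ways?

C(23,5) = 23!/(5! x 18!).

Final answer: \binom{23}{5} = 33649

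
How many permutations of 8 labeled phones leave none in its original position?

Derangements satisfy D(n) = (n-1)(D(n-1) + D(n-2)), starting from D(0)=1, D(1)=0.
D(2) = 1 x (0 + 1) = 1
D(3) = 2 x (1 + 0) = 2
D(4) = 3 x (2 + 1) = 9
D(5) = 4 x (9 + 2) = 44
D(6) = 5 x (44 + 9) = 265
D(7) = 6 x (265 + 44) = 1854
D(8) = 7 x (D(7) + D(6)) = 7 x (1854 + 265)

Final answer: D(8) = 14833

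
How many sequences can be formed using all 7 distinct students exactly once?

The number of ways to arrange 7 distinct objects is 7!.

Final answer: 7! = 5040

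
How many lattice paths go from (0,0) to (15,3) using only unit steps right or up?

Each path has 15 right steps and 3 up steps in some order (18 steps total).
Choose which 3 of the 18 steps are up: C(18,3).

Final answer: C(18,3) = 816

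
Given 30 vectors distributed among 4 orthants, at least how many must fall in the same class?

By pigeonhole with 30 objects and 4 categories: ceiling(30/4).

Final answer: 8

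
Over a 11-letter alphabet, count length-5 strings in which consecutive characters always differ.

First character: 11 choices. Each subsequent: 10 choices (must differ from the previous one).
Total: 11 x 10^4.

Final answer: 11 x 10^{4} = 110000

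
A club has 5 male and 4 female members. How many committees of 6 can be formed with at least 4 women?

Sum over valid woman counts:
C(4,4)C(5,2).

Final answer: 10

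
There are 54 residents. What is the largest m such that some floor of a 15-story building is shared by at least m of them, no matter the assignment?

There are 15 possible values for floor of a 15-story building. With 54 residents and 15 categories, by pigeonhole: ceiling(54/15).

Final answer: 4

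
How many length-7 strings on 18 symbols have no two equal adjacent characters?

First character: 18 choices. Each subsequent: 17 choices (must differ from the previous one).
Total: 18 x 17^6.

Final answer: 18 x 17^{6} = 434476242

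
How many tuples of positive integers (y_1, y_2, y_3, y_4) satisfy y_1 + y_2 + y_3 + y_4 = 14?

Substitute y'_i = y_i - 1 (so y'_i >= 0). Then sum y'_i = 14 - 4 = 10.
Stars and bars: C(10+4-1, 4-1) = C(13,3).

Final answer: C(13,3) = 286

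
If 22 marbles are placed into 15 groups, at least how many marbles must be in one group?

By the pigeonhole principle: ceiling(22/15).

Final answer: 2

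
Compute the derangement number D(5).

D(n) = (n-1)(D(n-1) + D(n-2)), D(0)=1, D(1)=0.
Building up: D(2)=1, D(3)=2, D(4)=9.
D(5) = 4 x (D(4) + D(3)) = 4 x (9 + 2).

Final answer: D(5) = 44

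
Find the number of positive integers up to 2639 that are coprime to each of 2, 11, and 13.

|div by 2|=1319, |div by 11|=239, |div by 13|=203.
|div by 2&11|=119, |div by 2&13|=101, |div by 11&13|=18, |div by all|=9.
By inclusion-exclusion, divisible by at least one: 1319+239+203-119-101-18+9 = 1532.
Not divisible by any: 2639 - 1532.

Final answer: 1107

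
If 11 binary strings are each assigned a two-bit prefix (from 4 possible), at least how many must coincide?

There are 4 possible values for two-bit prefix. With 11 binary strings and 4 categories, by pigeonhole: ceiling(11/4).

Final answer: 3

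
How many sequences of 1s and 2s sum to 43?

Let f(n) be the number of climbs. Removing the last move (1 or 2 steps) gives f(n) = f(n-1) + f(n-2); base cases f(1)=1, f(2)=2.
Iterating the recurrence: f(1)=1, f(2)=2, f(3)=3, f(4)=5, f(5)=8, f(6)=13, f(7)=21, f(8)=34, f(9)=55, f(10)=89, f(11)=144, f(12)=233, f(13)=377, f(14)=610, f(15)=987, f(16)=1597, f(17)=2584, f(18)=4181, f(19)=6765, f(20)=10946, f(21)=17711, f(22)=28657, f(23)=46368, f(24)=75025, f(25)=121393, f(26)=196418, f(27)=317811, f(28)=514229, f(29)=832040, f(30)=1346269, f(31)=2178309, f(32)=3524578, f(33)=5702887, f(34)=9227465, f(35)=14930352, f(36)=24157817, f(37)=39088169, f(38)=63245986, f(39)=102334155, f(40)=165580141, f(41)=267914296, f(42)=433494437, f(43)=701408733.

Final answer: 701408733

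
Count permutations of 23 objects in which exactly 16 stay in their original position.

Choose which 16 elements are fixed: C(23,16) = 245157.
Derange the remaining 7 using D(j) = (j-1)(D(j-1) + D(j-2)), D(0)=1, D(1)=0: D(2)=1, D(3)=2, D(4)=9, D(5)=44, D(6)=265, D(7)=1854.
Total: 245157 x 1854.

Final answer: C(23,16) D(7) = 454521078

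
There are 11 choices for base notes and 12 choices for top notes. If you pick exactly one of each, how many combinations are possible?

By the multiplication principle: 11 x 12.

Final answer: 132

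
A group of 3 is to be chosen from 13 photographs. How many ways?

C(13,3) = 13!/(3! x (13-3)!).

Final answer: C(13,3) = 286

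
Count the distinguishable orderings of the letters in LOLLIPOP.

Letters (I:1, L:3, O:2, P:2). Total letters: 8.
Permutations = 8!/(3! x 2! x 2!).

Final answer: 1680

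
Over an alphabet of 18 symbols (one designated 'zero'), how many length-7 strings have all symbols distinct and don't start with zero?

First digit: 17 (nonzero). Second: 17 (not first). Third: 16, etc.
Total: 17 x 17 x 16 x 15 x 14 x 13 x 12.

Final answer: 151482240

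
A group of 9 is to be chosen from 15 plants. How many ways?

C(15,9) = 15!/(9! x 6!).

Final answer: \binom{15}{9} = 5005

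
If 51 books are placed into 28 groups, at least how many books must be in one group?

By the pigeonhole principle: ceiling(51/28).

Final answer: 2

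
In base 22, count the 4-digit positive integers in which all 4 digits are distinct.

The leading digit has 21 choices (anything but zero); the next has 21 (anything but the first), then 20, and so on, one fewer each time.
Total: 21 x 21 x 20 x 19.

Final answer: 167580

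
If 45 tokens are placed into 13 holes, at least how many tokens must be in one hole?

By the pigeonhole principle: ceiling(45/13).

Final answer: 4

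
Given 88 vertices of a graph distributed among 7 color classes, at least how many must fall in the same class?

By pigeonhole with 88 objects and 7 categories: ceiling(88/7).

Final answer: 13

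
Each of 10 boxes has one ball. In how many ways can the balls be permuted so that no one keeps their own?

Use the recurrence D(n) = (n-1)(D(n-1) + D(n-2)) with D(0)=1, D(1)=0.
D(2) = 1 x (0 + 1) = 1
D(3) = 2 x (1 + 0) = 2
D(4) = 3 x (2 + 1) = 9
D(5) = 4 x (9 + 2) = 44
D(6) = 5 x (44 + 9) = 265
D(7) = 6 x (265 + 44) = 1854
D(8) = 7 x (1854 + 265) = 14833
D(9) = 8 x (14833 + 1854) = 133496
D(10) = 9 x (D(9) + D(8)) = 9 x (133496 + 14833)

Final answer: D(10) = 1334961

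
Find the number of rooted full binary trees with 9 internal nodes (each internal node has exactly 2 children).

The structures are counted by the Catalan number C_n. Here n = 9.
C_n = C(2n,n)/(n+1), so C_{9} = C(18,9)/10 = 48620/10.

Final answer: C_{9} = 4862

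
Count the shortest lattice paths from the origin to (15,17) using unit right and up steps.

Each path has 15 right steps and 17 up steps in some order (32 steps total).
Choose which 17 of the 32 steps are up: C(32,17).

Final answer: C(32,17) = 565722720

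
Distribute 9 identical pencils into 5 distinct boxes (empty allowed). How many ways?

Stars and bars: C(n+k-1, k-1) = C(13,4).

Final answer: C(13,4) = 715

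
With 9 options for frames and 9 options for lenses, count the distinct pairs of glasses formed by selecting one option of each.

By the multiplication principle: 9 x 9.

Final answer: 81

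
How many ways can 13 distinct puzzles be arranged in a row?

The number of ways to arrange 13 distinct objects is 13!.

Final answer: 13! = 6227020800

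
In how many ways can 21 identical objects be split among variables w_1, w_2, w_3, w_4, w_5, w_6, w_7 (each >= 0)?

Stars and bars with 21 stars and 6 bars:
C(21+7-1, 7-1) = C(27,6).

Final answer: C(27,6) = 296010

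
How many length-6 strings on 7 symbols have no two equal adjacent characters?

First character: 7 choices. Each subsequent: 6 choices (must differ from the previous one).
Total: 7 x 6^5.

Final answer: 7 x 6^{5} = 54432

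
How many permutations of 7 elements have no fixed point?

Derangements satisfy D(n) = (n-1)(D(n-1) + D(n-2)), starting from D(0)=1, D(1)=0.
D(2) = 1 x (0 + 1) = 1
D(3) = 2 x (1 + 0) = 2
D(4) = 3 x (2 + 1) = 9
D(5) = 4 x (9 + 2) = 44
D(6) = 5 x (44 + 9) = 265
D(7) = 6 x (D(6) + D(5)) = 6 x (265 + 44)

Final answer: D(7) = 1854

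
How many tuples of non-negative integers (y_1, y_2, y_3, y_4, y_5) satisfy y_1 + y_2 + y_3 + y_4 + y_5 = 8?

Stars and bars with 8 stars and 4 bars:
C(8+5-1, 5-1) = C(12,4).

Final answer: C(12,4) = 495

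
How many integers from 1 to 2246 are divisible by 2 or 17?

Multiples of 2: 1123. Multiples of 17: 132. Of both (lcm=34): 66.
By inclusion-exclusion: 1123 + 132 - 66.

Final answer: 1189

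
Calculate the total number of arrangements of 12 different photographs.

The number of ways to arrange 12 distinct objects is 12!.

Final answer: 12! = 479001600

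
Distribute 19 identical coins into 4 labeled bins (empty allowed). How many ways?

Stars and bars: C(n+k-1, k-1) = C(22,3).

Final answer: C(22,3) = 1540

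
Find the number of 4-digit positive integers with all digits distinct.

First digit: 9 (not 0). Second: 9 (not first). Third: 8, etc.
Total: 9 x 9 x 8 x 7.

Final answer: 4536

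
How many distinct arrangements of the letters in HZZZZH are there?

Letters (H:2, Z:4). Total letters: 6.
Permutations = 6!/(4! x 2!).

Final answer: 15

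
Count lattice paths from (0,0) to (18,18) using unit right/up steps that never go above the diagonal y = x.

Total monotonic paths to (18,18): C(36,18) = 9075135300.
Paths that cross above y=x (reflection bijection): C(36,19) = 8597496600.
Valid Dyck paths: 9075135300 - 8597496600.
(This is the Catalan number C_{18}.)

Final answer: C_{18} = 477638700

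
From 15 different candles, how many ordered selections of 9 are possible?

P(15,9) = 15!/(15-9)! = 15!/6!.

Final answer: P(15,9) = 1816214400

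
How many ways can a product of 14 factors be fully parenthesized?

This is counted by the nth Catalan number C_n. Here n = 14 - 1 = 13.
C_n = C(2n,n)/(n+1), so C_{13} = C(26,13)/14 = 10400600/14.

Final answer: C_{13} = 742900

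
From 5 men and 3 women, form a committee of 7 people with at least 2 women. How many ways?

Sum over valid woman counts:
C(3,2)C(5,5) = 3
C(3,3)C(5,4) = 5
Total: 3 + 5.

Final answer: 8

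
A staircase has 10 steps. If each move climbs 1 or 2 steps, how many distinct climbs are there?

Let f(n) be the number of climbs. Removing the last move (1 or 2 steps) gives f(n) = f(n-1) + f(n-2); base cases f(1)=1, f(2)=2.
Building up term by term: f(1)=1, f(2)=2, f(3)=3, f(4)=5, f(5)=8, f(6)=13, f(7)=21, f(8)=34, f(9)=55, f(10)=89.

Final answer: 89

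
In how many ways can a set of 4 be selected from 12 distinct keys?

C(12,4) = 12!/(4! x (12-4)!).

Final answer: C(12,4) = 495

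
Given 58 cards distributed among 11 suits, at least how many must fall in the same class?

By pigeonhole with 58 objects and 11 categories: ceiling(58/11).

Final answer: 6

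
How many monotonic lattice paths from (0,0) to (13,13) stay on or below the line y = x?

Total monotonic paths to (13,13): C(26,13) = 10400600.
By the reflection principle, paths that go above the diagonal number C(26,14) = 9657700.
Valid Dyck paths: 10400600 - 9657700.
(Check: C(26,13) - C(26,14) = C(26,13)/14, the Catalan number C_{13}.)

Final answer: C_{13} = 742900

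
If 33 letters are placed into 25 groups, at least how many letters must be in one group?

By the pigeonhole principle: ceiling(33/25).

Final answer: 2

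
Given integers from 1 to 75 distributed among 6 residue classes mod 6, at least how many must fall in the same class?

By pigeonhole with 75 objects and 6 categories: ceiling(75/6).

Final answer: 13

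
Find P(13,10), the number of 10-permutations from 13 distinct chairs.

P(13,10) = 13!/(13-10)! = 13!/3!.

Final answer: P(13,10) = 1037836800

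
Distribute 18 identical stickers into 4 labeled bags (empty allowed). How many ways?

Stars and bars: C(n+k-1, k-1) = C(21,3).

Final answer: C(21,3) = 1330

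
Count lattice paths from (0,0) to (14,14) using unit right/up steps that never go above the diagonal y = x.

Total monotonic paths to (14,14): C(28,14) = 40116600.
A path is bad iff it touches y = x + 1; reflecting its initial segment maps bad paths bijectively onto all paths to (13,15), of which there are C(28,15) = 37442160.
Valid Dyck paths: 40116600 - 37442160.
(These counts are the Catalan numbers.)

Final answer: C_{14} = 2674440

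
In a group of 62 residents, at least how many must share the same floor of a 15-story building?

There are 15 possible values for floor of a 15-story building. With 62 residents and 15 categories, by pigeonhole: ceiling(62/15).

Final answer: 5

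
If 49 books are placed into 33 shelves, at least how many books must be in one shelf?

By the pigeonhole principle: ceiling(49/33).

Final answer: 2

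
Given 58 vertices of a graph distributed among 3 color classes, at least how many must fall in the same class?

By pigeonhole with 58 objects and 3 categories: ceiling(58/3).

Final answer: 20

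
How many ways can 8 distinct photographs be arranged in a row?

The number of ways to arrange 8 distinct objects is 8!.

Final answer: 8! = 40320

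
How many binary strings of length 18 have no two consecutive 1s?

A valid string ends in 0 (append to any length-(n-1) valid string) or in 01 (append to any length-(n-2) valid string), so a(n) = a(n-1) + a(n-2) with a(1)=2, a(2)=3.
Building up term by term: a(1)=2, a(2)=3, a(3)=5, a(4)=8, a(5)=13, a(6)=21, a(7)=34, a(8)=55, a(9)=89, a(10)=144, a(11)=233, a(12)=377, a(13)=610, a(14)=987, a(15)=1597, a(16)=2584, a(17)=4181, a(18)=6765.

Final answer: 6765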